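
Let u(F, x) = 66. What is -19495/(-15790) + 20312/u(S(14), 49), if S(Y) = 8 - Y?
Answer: 32201315/104214 ≈ 308.99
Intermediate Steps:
-19495/(-15790) + 20312/u(S(14), 49) = -19495/(-15790) + 20312/66 = -19495*(-1/15790) + 20312*(1/66) = 3899/3158 + 10156/33 = 32201315/104214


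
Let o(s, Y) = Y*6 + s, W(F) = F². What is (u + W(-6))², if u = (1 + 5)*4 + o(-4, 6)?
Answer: 8464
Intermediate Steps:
o(s, Y) = s + 6*Y (o(s, Y) = 6*Y + s = s + 6*Y)
u = 56 (u = (1 + 5)*4 + (-4 + 6*6) = 6*4 + (-4 + 36) = 24 + 32 = 56)
(u + W(-6))² = (56 + (-6)²)² = (56 + 36)² = 92² = 8464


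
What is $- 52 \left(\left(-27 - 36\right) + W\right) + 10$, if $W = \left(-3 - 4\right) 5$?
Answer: $5106$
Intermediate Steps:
$W = -35$ ($W = \left(-7\right) 5 = -35$)
$- 52 \left(\left(-27 - 36\right) + W\right) + 10 = - 52 \left(\left(-27 - 36\right) - 35\right) + 10 = - 52 \left(-63 - 35\right) + 10 = \left(-52\right) \left(-98\right) + 10 = 5096 + 10 = 5106$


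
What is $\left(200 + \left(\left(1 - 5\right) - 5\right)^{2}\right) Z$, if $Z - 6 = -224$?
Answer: $-61258$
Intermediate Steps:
$Z = -218$ ($Z = 6 - 224 = -218$)
$\left(200 + \left(\left(1 - 5\right) - 5\right)^{2}\right) Z = \left(200 + \left(\left(1 - 5\right) - 5\right)^{2}\right) \left(-218\right) = \left(200 + \left(-4 - 5\right)^{2}\right) \left(-218\right) = \left(200 + \left(-9\right)^{2}\right) \left(-218\right) = \left(200 + 81\right) \left(-218\right) = 281 \left(-218\right) = -61258$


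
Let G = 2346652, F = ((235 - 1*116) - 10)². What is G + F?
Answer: 2358533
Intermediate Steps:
F = 11881 (F = ((235 - 116) - 10)² = (119 - 10)² = 109² = 11881)
G + F = 2346652 + 11881 = 2358533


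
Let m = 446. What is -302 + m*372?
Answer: 165610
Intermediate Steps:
-302 + m*372 = -302 + 446*372 = -302 + 165912 = 165610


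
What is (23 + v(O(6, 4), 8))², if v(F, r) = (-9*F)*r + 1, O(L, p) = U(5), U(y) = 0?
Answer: 576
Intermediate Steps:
O(L, p) = 0
v(F, r) = 1 - 9*F*r (v(F, r) = -9*F*r + 1 = 1 - 9*F*r)
(23 + v(O(6, 4), 8))² = (23 + (1 - 9*0*8))² = (23 + (1 + 0))² = (23 + 1)² = 24² = 576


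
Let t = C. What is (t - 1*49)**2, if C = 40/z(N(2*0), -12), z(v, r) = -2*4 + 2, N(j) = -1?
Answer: 27889/9 ≈ 3098.8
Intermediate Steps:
z(v, r) = -6 (z(v, r) = -8 + 2 = -6)
C = -20/3 (C = 40/(-6) = 40*(-1/6) = -20/3 ≈ -6.6667)
t = -20/3 ≈ -6.6667
(t - 1*49)**2 = (-20/3 - 1*49)**2 = (-20/3 - 49)**2 = (-167/3)**2 = 27889/9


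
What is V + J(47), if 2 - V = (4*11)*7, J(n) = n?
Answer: -259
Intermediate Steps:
V = -306 (V = 2 - 4*11*7 = 2 - 44*7 = 2 - 1*308 = 2 - 308 = -306)
V + J(47) = -306 + 47 = -259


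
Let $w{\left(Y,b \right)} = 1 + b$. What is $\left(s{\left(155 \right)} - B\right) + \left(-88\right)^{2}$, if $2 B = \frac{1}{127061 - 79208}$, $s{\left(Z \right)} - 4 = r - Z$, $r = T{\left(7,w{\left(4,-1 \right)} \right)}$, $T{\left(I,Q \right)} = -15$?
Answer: $\frac{725260067}{95706} \approx 7578.0$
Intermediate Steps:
$r = -15$
$s{\left(Z \right)} = -11 - Z$ ($s{\left(Z \right)} = 4 - \left(15 + Z\right) = -11 - Z$)
$B = \frac{1}{95706}$ ($B = \frac{1}{2 \left(127061 - 79208\right)} = \frac{1}{2 \cdot 47853} = \frac{1}{2} \cdot \frac{1}{47853} = \frac{1}{95706} \approx 1.0449 \cdot 10^{-5}$)
$\left(s{\left(155 \right)} - B\right) + \left(-88\right)^{2} = \left(\left(-11 - 155\right) - \frac{1}{95706}\right) + \left(-88\right)^{2} = \left(\left(-11 - 155\right) - \frac{1}{95706}\right) + 7744 = \left(-166 - \frac{1}{95706}\right) + 7744 = - \frac{15887197}{95706} + 7744 = \frac{725260067}{95706}$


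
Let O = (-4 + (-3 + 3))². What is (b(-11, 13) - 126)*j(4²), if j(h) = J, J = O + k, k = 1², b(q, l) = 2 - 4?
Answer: -2176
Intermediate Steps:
O = 16 (O = (-4 + 0)² = (-4)² = 16)
b(q, l) = -2
k = 1
J = 17 (J = 16 + 1 = 17)
j(h) = 17
(b(-11, 13) - 126)*j(4²) = (-2 - 126)*17 = -128*17 = -2176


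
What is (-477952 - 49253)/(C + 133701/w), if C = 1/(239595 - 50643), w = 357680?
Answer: -4453850994843600/3157928629 ≈ -1.4104e+6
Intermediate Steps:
C = 1/188952 ≈ 5.2923e-6
(-477952 - 49253)/(C + 133701/w) = (-477952 - 49253)/(1/188952 + 133701/357680) = -527205/(1/188952 + 133701*(1/357680)) = -527205/(1/188952 + 133701/357680) = -527205/3157928629/8448043920 = -527205*8448043920/3157928629 = -4453850994843600/3157928629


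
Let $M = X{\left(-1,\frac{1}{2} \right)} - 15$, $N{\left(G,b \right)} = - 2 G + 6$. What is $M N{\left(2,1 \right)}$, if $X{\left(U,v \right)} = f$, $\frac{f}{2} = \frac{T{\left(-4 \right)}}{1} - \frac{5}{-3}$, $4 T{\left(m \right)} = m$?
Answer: $- \frac{82}{3} \approx -27.333$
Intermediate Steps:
$T{\left(m \right)} = \frac{m}{4}$
$N{\left(G,b \right)} = 6 - 2 G$
$f = \frac{4}{3}$ ($f = 2 \left(\frac{\frac{1}{4} \left(-4\right)}{1} - \frac{5}{-3}\right) = 2 \left(\left(-1\right) 1 - - \frac{5}{3}\right) = 2 \left(-1 + \frac{5}{3}\right) = 2 \cdot \frac{2}{3} = \frac{4}{3} \approx 1.3333$)
$X{\left(U,v \right)} = \frac{4}{3}$
$M = - \frac{41}{3}$ ($M = \frac{4}{3} - 15 = - \frac{41}{3} \approx -13.667$)
$M N{\left(2,1 \right)} = - \frac{41 \left(6 - 4\right)}{3} = \left(- \frac{41}{3}\right) 2 = - \frac{82}{3}$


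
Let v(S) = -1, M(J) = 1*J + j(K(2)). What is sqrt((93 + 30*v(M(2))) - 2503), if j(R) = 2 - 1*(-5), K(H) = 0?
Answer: 2*I*sqrt(610) ≈ 49.396*I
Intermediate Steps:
j(R) = 7 (j(R) = 2 + 5 = 7)
M(J) = 7 + J (M(J) = 1*J + 7 = J + 7 = 7 + J)
sqrt((93 + 30*v(M(2))) - 2503) = sqrt((93 + 30*(-1)) - 2503) = sqrt((93 - 30) - 2503) = sqrt(63 - 2503) = sqrt(-2440) = 2*I*sqrt(610)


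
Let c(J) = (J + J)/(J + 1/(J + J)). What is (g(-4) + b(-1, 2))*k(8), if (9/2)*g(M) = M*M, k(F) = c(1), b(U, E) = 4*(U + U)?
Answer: -160/27 ≈ -5.9259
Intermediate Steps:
c(J) = 2*J/(J + 1/(2*J)) (c(J) = (2*J)/(J + 1/(2*J)) = 2*J/(J + 1/(2*J)))
b(U, E) = 8*U (b(U, E) = 4*(2*U) = 8*U)
k(F) = 4/3 (k(F) = 4*1²/(1 + 2*1²) = 4*1/(1 + 2*1) = 4*1/(1 + 2) = 4*1/3 = 4*1*(⅓) = 4/3)
g(M) = 2*M²/9 (g(M) = 2*(M*M)/9 = 2*M²/9)
(g(-4) + b(-1, 2))*k(8) = ((2/9)*(-4)² + 8*(-1))*(4/3) = ((2/9)*16 - 8)*(4/3) = (32/9 - 8)*(4/3) = -40/9*4/3 = -160/27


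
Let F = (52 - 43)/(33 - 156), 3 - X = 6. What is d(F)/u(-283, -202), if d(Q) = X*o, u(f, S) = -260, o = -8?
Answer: -6/65 ≈ -0.092308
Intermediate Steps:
X = -3 (X = 3 - 1*6 = 3 - 6 = -3)
F = -3/41 (F = 9/(-123) = 9*(-1/123) = -3/41 ≈ -0.073171)
d(Q) = 24 (d(Q) = -3*(-8) = 24)
d(F)/u(-283, -202) = 24/(-260) = 24*(-1/260) = -6/65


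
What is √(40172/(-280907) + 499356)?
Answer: 2*√81412278532310/25537 ≈ 706.65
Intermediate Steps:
√(40172/(-280907) + 499356) = √(40172*(-1/280907) + 499356) = √(-3652/25537 + 499356) = √(12752050520/25537) = 2*√81412278532310/25537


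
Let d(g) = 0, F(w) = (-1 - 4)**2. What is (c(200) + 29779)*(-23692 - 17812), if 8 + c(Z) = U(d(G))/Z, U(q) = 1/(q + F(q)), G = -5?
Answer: -772259745188/625 ≈ -1.2356e+9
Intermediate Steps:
F(w) = 25 (F(w) = (-5)**2 = 25)
U(q) = 1/(25 + q) (U(q) = 1/(q + 25) = 1/(25 + q))
c(Z) = -8 + 1/(25*Z) (c(Z) = -8 + 1/((25 + 0)*Z) = -8 + 1/(25*Z))
(c(200) + 29779)*(-23692 - 17812) = ((-8 + (1/25)/200) + 29779)*(-23692 - 17812) = ((-8 + (1/25)*(1/200)) + 29779)*(-41504) = ((-8 + 1/5000) + 29779)*(-41504) = (-39999/5000 + 29779)*(-41504) = (148855001/5000)*(-41504) = -772259745188/625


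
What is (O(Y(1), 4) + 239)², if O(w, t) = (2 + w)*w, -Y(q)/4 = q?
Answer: 61009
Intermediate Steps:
Y(q) = -4*q
O(w, t) = w*(2 + w)
(O(Y(1), 4) + 239)² = ((-4*1)*(2 - 4*1) + 239)² = (-4*(2 - 4) + 239)² = (-4*(-2) + 239)² = (8 + 239)² = 247² = 61009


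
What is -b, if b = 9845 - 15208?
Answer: 5363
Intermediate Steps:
b = -5363
-b = -1*(-5363) = 5363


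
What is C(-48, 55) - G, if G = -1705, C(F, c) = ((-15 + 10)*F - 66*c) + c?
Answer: -1630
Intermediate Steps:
C(F, c) = -65*c - 5*F (C(F, c) = (-5*F - 66*c) + c = (-66*c - 5*F) + c = -65*c - 5*F)
C(-48, 55) - G = (-65*55 - 5*(-48)) - 1*(-1705) = (-3575 + 240) + 1705 = -3335 + 1705 = -1630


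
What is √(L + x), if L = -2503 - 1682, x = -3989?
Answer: I*√8174 ≈ 90.41*I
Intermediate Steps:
L = -4185
√(L + x) = √(-4185 - 3989) = √(-8174) = I*√8174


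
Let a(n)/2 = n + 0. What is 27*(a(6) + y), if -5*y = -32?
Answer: 2484/5 ≈ 496.80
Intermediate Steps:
y = 32/5 (y = -⅕*(-32) = 32/5 ≈ 6.4000)
a(n) = 2*n (a(n) = 2*(n + 0) = 2*n)
27*(a(6) + y) = 27*(2*6 + 32/5) = 27*(12 + 32/5) = 27*(92/5) = 2484/5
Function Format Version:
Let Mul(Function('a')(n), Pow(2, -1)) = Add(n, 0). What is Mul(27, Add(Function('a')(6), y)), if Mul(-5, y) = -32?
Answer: Rational(2484, 5) ≈ 496.80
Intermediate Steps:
y = Rational(32, 5) (y = Mul(Rational(-1, 5), -32) = Rational(32, 5) ≈ 6.4000)
Function('a')(n) = Mul(2, n) (Function('a')(n) = Mul(2, Add(n, 0)) = Mul(2, n))
Mul(27, Add(Function('a')(6), y)) = Mul(27, Add(Mul(2, 6), Rational(32, 5))) = Mul(27, Add(12, Rational(32, 5))) = Mul(27, Rational(92, 5)) = Rational(2484, 5)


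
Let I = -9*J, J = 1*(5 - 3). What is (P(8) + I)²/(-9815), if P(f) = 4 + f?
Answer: -36/9815 ≈ -0.0036679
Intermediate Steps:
J = 2 (J = 1*2 = 2)
I = -18 (I = -9*2 = -18)
(P(8) + I)²/(-9815) = ((4 + 8) - 18)²/(-9815) = (12 - 18)²*(-1/9815) = (-6)²*(-1/9815) = 36*(-1/9815) = -36/9815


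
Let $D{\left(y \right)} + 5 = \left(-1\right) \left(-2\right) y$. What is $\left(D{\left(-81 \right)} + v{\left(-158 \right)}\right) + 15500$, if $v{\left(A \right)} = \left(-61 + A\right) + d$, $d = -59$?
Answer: $15055$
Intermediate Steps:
$v{\left(A \right)} = -120 + A$ ($v{\left(A \right)} = \left(-61 + A\right) - 59 = -120 + A$)
$D{\left(y \right)} = -5 + 2 y$ ($D{\left(y \right)} = -5 + \left(-1\right) \left(-2\right) y = -5 + 2 y$)
$\left(D{\left(-81 \right)} + v{\left(-158 \right)}\right) + 15500 = \left(\left(-5 + 2 \left(-81\right)\right) - 278\right) + 15500 = \left(\left(-5 - 162\right) - 278\right) + 15500 = \left(-167 - 278\right) + 15500 = -445 + 15500 = 15055$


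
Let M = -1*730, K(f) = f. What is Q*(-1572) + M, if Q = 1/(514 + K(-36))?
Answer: -175256/239 ≈ -733.29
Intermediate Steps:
M = -730
Q = 1/478 (Q = 1/(514 - 36) = 1/478 ≈ 0.0020920)
Q*(-1572) + M = (1/478)*(-1572) - 730 = -786/239 - 730 = -175256/239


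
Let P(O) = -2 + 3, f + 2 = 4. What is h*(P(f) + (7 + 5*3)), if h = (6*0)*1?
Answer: 0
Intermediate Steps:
f = 2 (f = -2 + 4 = 2)
P(O) = 1
h = 0 (h = 0*1 = 0)
h*(P(f) + (7 + 5*3)) = 0*(1 + (7 + 5*3)) = 0*(1 + (7 + 15)) = 0*(1 + 22) = 0*23 = 0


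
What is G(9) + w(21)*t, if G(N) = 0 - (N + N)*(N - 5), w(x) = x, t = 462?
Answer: 9630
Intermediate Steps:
G(N) = -2*N*(-5 + N) (G(N) = 0 - 2*N*(-5 + N) = -2*N*(-5 + N))
G(9) + w(21)*t = 2*9*(5 - 1*9) + 21*462 = 2*9*(5 - 9) + 9702 = 2*9*(-4) + 9702 = -72 + 9702 = 9630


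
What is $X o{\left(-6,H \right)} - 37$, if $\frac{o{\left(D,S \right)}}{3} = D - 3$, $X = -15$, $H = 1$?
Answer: $368$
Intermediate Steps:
$o{\left(D,S \right)} = -9 + 3 D$ ($o{\left(D,S \right)} = 3 \left(D - 3\right) = 3 \left(-3 + D\right) = -9 + 3 D$)
$X o{\left(-6,H \right)} - 37 = - 15 \left(-9 + 3 \left(-6\right)\right) - 37 = - 15 \left(-9 - 18\right) - 37 = \left(-15\right) \left(-27\right) - 37 = 405 - 37 = 368$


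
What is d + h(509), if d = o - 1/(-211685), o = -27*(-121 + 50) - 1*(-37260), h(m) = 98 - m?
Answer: 8206180711/211685 ≈ 38766.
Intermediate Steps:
o = 39177 (o = -27*(-71) + 37260 = 1917 + 37260 = 39177)
d = 8293183246/211685 (d = 39177 - 1/(-211685) = 39177 - 1*(-1/211685) = 39177 + 1/211685 = 8293183246/211685 ≈ 39177.)
d + h(509) = 8293183246/211685 + (98 - 1*509) = 8293183246/211685 + (98 - 509) = 8293183246/211685 - 411 = 8206180711/211685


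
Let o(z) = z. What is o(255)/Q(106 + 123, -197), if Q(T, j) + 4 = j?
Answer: -85/67 ≈ -1.2687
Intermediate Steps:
Q(T, j) = -4 + j
o(255)/Q(106 + 123, -197) = 255/(-4 - 197) = 255/(-201) = 255*(-1/201) = -85/67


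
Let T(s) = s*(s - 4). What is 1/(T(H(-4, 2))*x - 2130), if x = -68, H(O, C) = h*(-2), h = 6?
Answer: -1/15186 ≈ -6.5850e-5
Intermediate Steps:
H(O, C) = -12 (H(O, C) = 6*(-2) = -12)
T(s) = s*(-4 + s)
1/(T(H(-4, 2))*x - 2130) = 1/(-12*(-4 - 12)*(-68) - 2130) = 1/(-12*(-16)*(-68) - 2130) = 1/(192*(-68) - 2130) = 1/(-13056 - 2130) = 1/(-15186) = -1/15186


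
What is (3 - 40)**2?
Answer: 1369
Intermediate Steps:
(3 - 40)**2 = (-37)**2 = 1369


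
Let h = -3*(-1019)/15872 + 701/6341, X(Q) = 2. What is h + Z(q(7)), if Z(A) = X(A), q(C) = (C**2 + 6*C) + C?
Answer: 231799413/100644352 ≈ 2.3032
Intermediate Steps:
q(C) = C**2 + 7*C
Z(A) = 2
h = 30510709/100644352 (h = 3057*(1/15872) + 701*(1/6341) = 3057/15872 + 701/6341 = 30510709/100644352 ≈ 0.30315)
h + Z(q(7)) = 30510709/100644352 + 2 = 231799413/100644352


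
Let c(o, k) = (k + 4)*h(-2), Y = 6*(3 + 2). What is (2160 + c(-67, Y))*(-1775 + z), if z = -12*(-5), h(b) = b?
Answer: -3587780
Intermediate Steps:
Y = 30 (Y = 6*5 = 30)
z = 60
c(o, k) = -8 - 2*k (c(o, k) = (k + 4)*(-2) = (4 + k)*(-2) = -8 - 2*k)
(2160 + c(-67, Y))*(-1775 + z) = (2160 + (-8 - 2*30))*(-1775 + 60) = (2160 + (-8 - 60))*(-1715) = (2160 - 68)*(-1715) = 2092*(-1715) = -3587780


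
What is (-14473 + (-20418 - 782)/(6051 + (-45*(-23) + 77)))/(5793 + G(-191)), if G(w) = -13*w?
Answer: -103691299/59280988 ≈ -1.7491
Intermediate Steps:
(-14473 + (-20418 - 782)/(6051 + (-45*(-23) + 77)))/(5793 + G(-191)) = (-14473 + (-20418 - 782)/(6051 + (-45*(-23) + 77)))/(5793 - 13*(-191)) = (-14473 - 21200/(6051 + (1035 + 77)))/(5793 + 2483) = (-14473 - 21200/(6051 + 1112))/8276 = (-14473 - 21200/7163)*(1/8276) = -103691299/7163*1/8276 = -103691299/59280988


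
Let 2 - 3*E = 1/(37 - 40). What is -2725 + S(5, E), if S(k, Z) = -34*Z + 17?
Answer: -24610/9 ≈ -2734.4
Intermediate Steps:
E = 7/9 (E = ⅔ - 1/(3*(37 - 40)) = ⅔ - ⅓/(-3) = ⅔ - ⅓*(-⅓) = ⅔ + ⅑ = 7/9 ≈ 0.77778)
S(k, Z) = 17 - 34*Z
-2725 + S(5, E) = -2725 + (17 - 34*7/9) = -2725 + (17 - 238/9) = -2725 - 85/9 = -24610/9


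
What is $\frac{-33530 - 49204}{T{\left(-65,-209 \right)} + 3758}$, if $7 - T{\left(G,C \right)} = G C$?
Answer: $\frac{41367}{4910} \approx 8.425$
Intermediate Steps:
$T{\left(G,C \right)} = 7 - C G$ ($T{\left(G,C \right)} = 7 - G C = 7 - C G$)
$\frac{-33530 - 49204}{T{\left(-65,-209 \right)} + 3758} = \frac{-33530 - 49204}{\left(7 - \left(-209\right) \left(-65\right)\right) + 3758} = - \frac{82734}{\left(7 - 13585\right) + 3758} = - \frac{82734}{-13578 + 3758} = - \frac{82734}{-9820} = \left(-82734\right) \left(- \frac{1}{9820}\right) = \frac{41367}{4910}$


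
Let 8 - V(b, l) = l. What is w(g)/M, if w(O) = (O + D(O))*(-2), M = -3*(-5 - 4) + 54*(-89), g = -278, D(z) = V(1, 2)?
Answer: -544/4779 ≈ -0.11383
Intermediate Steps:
V(b, l) = 8 - l
D(z) = 6 (D(z) = 8 - 1*2 = 8 - 2 = 6)
M = -4779 (M = -3*(-9) - 4806 = 27 - 4806 = -4779)
w(O) = -12 - 2*O (w(O) = (O + 6)*(-2) = (6 + O)*(-2) = -12 - 2*O)
w(g)/M = (-12 - 2*(-278))/(-4779) = (-12 + 556)*(-1/4779) = 544*(-1/4779) = -544/4779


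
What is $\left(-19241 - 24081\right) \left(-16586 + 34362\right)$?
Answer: $-770091872$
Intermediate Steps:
$\left(-19241 - 24081\right) \left(-16586 + 34362\right) = \left(-43322\right) 17776 = -770091872$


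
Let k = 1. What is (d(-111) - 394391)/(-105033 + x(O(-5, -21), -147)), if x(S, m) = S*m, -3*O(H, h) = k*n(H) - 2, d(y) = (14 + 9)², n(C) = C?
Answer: 196931/52688 ≈ 3.7377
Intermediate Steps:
d(y) = 529 (d(y) = 23² = 529)
O(H, h) = ⅔ - H/3 (O(H, h) = -(1*H - 2)/3 = -(H - 2)/3 = -(-2 + H)/3 = ⅔ - H/3)
(d(-111) - 394391)/(-105033 + x(O(-5, -21), -147)) = (529 - 394391)/(-105033 + (⅔ - ⅓*(-5))*(-147)) = -393862/(-105033 + (⅔ + 5/3)*(-147)) = -393862/(-105033 + (7/3)*(-147)) = -393862/(-105033 - 343) = -393862/(-105376) = -393862*(-1/105376) = 196931/52688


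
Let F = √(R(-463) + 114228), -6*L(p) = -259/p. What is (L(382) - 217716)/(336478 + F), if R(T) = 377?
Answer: -83952070734307/129747060041334 + 499004813*√114605/259494120082668 ≈ -0.64639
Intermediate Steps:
L(p) = 259/(6*p) (L(p) = -(-259)/(6*p) = 259/(6*p))
F = √114605 (F = √(377 + 114228) = √114605 ≈ 338.53)
(L(382) - 217716)/(336478 + F) = ((259/6)/382 - 217716)/(336478 + √114605) = ((259/6)*(1/382) - 217716)/(336478 + √114605) = (259/2292 - 217716)/(336478 + √114605) = -499004813/(2292*(336478 + √114605))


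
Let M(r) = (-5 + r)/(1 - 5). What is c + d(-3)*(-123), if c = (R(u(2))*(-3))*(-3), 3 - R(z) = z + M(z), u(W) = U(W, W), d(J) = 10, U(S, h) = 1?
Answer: -1221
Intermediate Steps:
u(W) = 1
M(r) = 5/4 - r/4 (M(r) = (-5 + r)/(-4) = (-5 + r)*(-1/4) = 5/4 - r/4)
R(z) = 7/4 - 3*z/4 (R(z) = 3 - (z + (5/4 - z/4)) = 3 - (5/4 + 3*z/4) = 3 + (-5/4 - 3*z/4) = 7/4 - 3*z/4)
c = 9 (c = ((7/4 - 3/4*1)*(-3))*(-3) = ((7/4 - 3/4)*(-3))*(-3) = (1*(-3))*(-3) = -3*(-3) = 9)
c + d(-3)*(-123) = 9 + 10*(-123) = 9 - 1230 = -1221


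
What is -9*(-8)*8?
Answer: 576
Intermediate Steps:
-9*(-8)*8 = 72*8 = 576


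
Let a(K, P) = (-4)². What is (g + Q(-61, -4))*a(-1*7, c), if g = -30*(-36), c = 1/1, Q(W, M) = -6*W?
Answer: 23136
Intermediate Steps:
Q(W, M) = -6*W
c = 1
g = 1080
a(K, P) = 16
(g + Q(-61, -4))*a(-1*7, c) = (1080 - 6*(-61))*16 = (1080 + 366)*16 = 1446*16 = 23136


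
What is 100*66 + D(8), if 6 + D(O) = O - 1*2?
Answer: 6600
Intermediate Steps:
D(O) = -8 + O (D(O) = -6 + (O - 1*2) = -6 + (O - 2) = -6 + (-2 + O) = -8 + O)
100*66 + D(8) = 100*66 + (-8 + 8) = 6600 + 0 = 6600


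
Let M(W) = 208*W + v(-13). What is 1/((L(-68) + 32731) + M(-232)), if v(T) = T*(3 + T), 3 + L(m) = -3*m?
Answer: -1/15194 ≈ -6.5815e-5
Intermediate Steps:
L(m) = -3 - 3*m
M(W) = 130 + 208*W (M(W) = 208*W - 13*(3 - 13) = 208*W - 13*(-10) = 208*W + 130 = 130 + 208*W)
1/((L(-68) + 32731) + M(-232)) = 1/(((-3 - 3*(-68)) + 32731) + (130 + 208*(-232))) = 1/(((-3 + 204) + 32731) + (130 - 48256)) = 1/((201 + 32731) - 48126) = 1/(32932 - 48126) = 1/(-15194) = -1/15194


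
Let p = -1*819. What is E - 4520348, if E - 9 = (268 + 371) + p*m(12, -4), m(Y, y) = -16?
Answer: -4506596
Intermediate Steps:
p = -819
E = 13752 (E = 9 + ((268 + 371) - 819*(-16)) = 9 + (639 + 13104) = 9 + 13743 = 13752)
E - 4520348 = 13752 - 4520348 = -4506596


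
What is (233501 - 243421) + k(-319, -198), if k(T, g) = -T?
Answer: -9601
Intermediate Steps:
(233501 - 243421) + k(-319, -198) = (233501 - 243421) - 1*(-319) = -9920 + 319 = -9601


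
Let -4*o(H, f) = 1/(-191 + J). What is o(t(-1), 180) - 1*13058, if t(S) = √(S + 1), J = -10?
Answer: -10498631/804 ≈ -13058.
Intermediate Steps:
t(S) = √(1 + S)
o(H, f) = 1/804 (o(H, f) = -1/(4*(-191 - 10)) = -¼/(-201) = -¼*(-1/201) = 1/804)
o(t(-1), 180) - 1*13058 = 1/804 - 1*13058 = 1/804 - 13058 = -10498631/804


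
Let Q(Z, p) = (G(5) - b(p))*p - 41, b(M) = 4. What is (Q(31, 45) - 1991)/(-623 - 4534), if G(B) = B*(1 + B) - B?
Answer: 1087/5157 ≈ 0.21078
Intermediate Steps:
G(B) = -B + B*(1 + B)
Q(Z, p) = -41 + 21*p (Q(Z, p) = (5**2 - 1*4)*p - 41 = (25 - 4)*p - 41 = 21*p - 41 = -41 + 21*p)
(Q(31, 45) - 1991)/(-623 - 4534) = ((-41 + 21*45) - 1991)/(-623 - 4534) = ((-41 + 945) - 1991)/(-5157) = (904 - 1991)*(-1/5157) = -1087*(-1/5157) = 1087/5157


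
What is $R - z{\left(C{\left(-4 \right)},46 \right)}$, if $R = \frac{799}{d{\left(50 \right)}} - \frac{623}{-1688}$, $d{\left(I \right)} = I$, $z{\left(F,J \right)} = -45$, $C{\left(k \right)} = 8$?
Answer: $\frac{2588931}{42200} \approx 61.349$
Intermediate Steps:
$R = \frac{689931}{42200}$ ($R = \frac{799}{50} - \frac{623}{-1688} = 799 \cdot \frac{1}{50} - - \frac{623}{1688} = \frac{799}{50} + \frac{623}{1688} = \frac{689931}{42200} \approx 16.349$)
$R - z{\left(C{\left(-4 \right)},46 \right)} = \frac{689931}{42200} - -45 = \frac{689931}{42200} + 45 = \frac{2588931}{42200}$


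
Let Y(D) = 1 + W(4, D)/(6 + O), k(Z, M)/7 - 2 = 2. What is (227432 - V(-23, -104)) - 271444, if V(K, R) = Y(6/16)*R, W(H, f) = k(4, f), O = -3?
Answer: -128812/3 ≈ -42937.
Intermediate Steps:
k(Z, M) = 28 (k(Z, M) = 14 + 7*2 = 14 + 14 = 28)
W(H, f) = 28
Y(D) = 31/3 (Y(D) = 1 + 28/(6 - 3) = 1 + 28/3 = 31/3)
V(K, R) = 31*R/3
(227432 - V(-23, -104)) - 271444 = (227432 - 31*(-104)/3) - 271444 = (227432 - 1*(-3224/3)) - 271444 = (227432 + 3224/3) - 271444 = 685520/3 - 271444 = -128812/3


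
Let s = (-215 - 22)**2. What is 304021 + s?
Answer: 360190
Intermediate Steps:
s = 56169 (s = (-237)**2 = 56169)
304021 + s = 304021 + 56169 = 360190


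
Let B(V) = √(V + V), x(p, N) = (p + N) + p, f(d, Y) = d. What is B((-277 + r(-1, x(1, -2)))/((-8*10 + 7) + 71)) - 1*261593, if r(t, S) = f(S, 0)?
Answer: -261593 + √277 ≈ -2.6158e+5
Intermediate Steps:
x(p, N) = N + 2*p (x(p, N) = (N + p) + p = N + 2*p)
r(t, S) = S
B(V) = √2*√V (B(V) = √(2*V) = √2*√V)
B((-277 + r(-1, x(1, -2)))/((-8*10 + 7) + 71)) - 1*261593 = √2*√((-277 + (-2 + 2*1))/((-8*10 + 7) + 71)) - 1*261593 = √2*√((-277 + (-2 + 2))/((-80 + 7) + 71)) - 261593 = √2*√((-277 + 0)/(-73 + 71)) - 261593 = √2*√(-277/(-2)) - 261593 = √2*√(-277*(-½)) - 261593 = √2*√(277/2) - 261593 = √2*(√554/2) - 261593 = √277 - 261593 = -261593 + √277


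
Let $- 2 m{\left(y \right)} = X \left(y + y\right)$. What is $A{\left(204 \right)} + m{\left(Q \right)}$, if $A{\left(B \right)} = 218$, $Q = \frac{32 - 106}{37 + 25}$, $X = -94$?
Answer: $\frac{3280}{31} \approx 105.81$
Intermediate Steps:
$Q = - \frac{37}{31}$ ($Q = - \frac{74}{62} = \left(-74\right) \frac{1}{62} = - \frac{37}{31} \approx -1.1935$)
$m{\left(y \right)} = 94 y$ ($m{\left(y \right)} = - \frac{\left(-94\right) \left(y + y\right)}{2} = - \frac{\left(-94\right) 2 y}{2} = - \frac{\left(-188\right) y}{2} = 94 y$)
$A{\left(204 \right)} + m{\left(Q \right)} = 218 + 94 \left(- \frac{37}{31}\right) = 218 - \frac{3478}{31} = \frac{3280}{31}$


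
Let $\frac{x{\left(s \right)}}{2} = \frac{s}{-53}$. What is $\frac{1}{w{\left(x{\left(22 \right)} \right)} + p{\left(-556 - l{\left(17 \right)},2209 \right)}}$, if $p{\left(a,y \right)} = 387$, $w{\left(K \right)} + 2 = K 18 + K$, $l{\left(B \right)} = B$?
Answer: $\frac{53}{19569} \approx 0.0027084$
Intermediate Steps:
$x{\left(s \right)} = - \frac{2 s}{53}$ ($x{\left(s \right)} = 2 \frac{s}{-53} = 2 s \left(- \frac{1}{53}\right) = 2 \left(- \frac{s}{53}\right) = - \frac{2 s}{53}$)
$w{\left(K \right)} = -2 + 19 K$ ($w{\left(K \right)} = -2 + \left(K 18 + K\right) = -2 + \left(18 K + K\right) = -2 + 19 K$)
$\frac{1}{w{\left(x{\left(22 \right)} \right)} + p{\left(-556 - l{\left(17 \right)},2209 \right)}} = \frac{1}{\left(-2 + 19 \left(\left(- \frac{2}{53}\right) 22\right)\right) + 387} = \frac{1}{\left(-2 + 19 \left(- \frac{44}{53}\right)\right) + 387} = \frac{1}{\left(-2 - \frac{836}{53}\right) + 387} = \frac{1}{- \frac{942}{53} + 387} = \frac{1}{\frac{19569}{53}} = \frac{53}{19569}$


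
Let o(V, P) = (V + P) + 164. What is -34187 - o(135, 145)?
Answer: -34631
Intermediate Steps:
o(V, P) = 164 + P + V (o(V, P) = (P + V) + 164 = 164 + P + V)
-34187 - o(135, 145) = -34187 - (164 + 145 + 135) = -34187 - 1*444 = -34187 - 444 = -34631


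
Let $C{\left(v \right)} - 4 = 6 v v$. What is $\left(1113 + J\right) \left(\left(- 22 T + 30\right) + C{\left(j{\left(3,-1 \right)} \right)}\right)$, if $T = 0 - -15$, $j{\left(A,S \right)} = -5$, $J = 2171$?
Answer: $-479464$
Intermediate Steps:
$T = 15$ ($T = 0 + 15 = 15$)
$C{\left(v \right)} = 4 + 6 v^{2}$ ($C{\left(v \right)} = 4 + 6 v v = 4 + 6 v^{2}$)
$\left(1113 + J\right) \left(\left(- 22 T + 30\right) + C{\left(j{\left(3,-1 \right)} \right)}\right) = \left(1113 + 2171\right) \left(\left(\left(-22\right) 15 + 30\right) + \left(4 + 6 \left(-5\right)^{2}\right)\right) = 3284 \left(\left(-330 + 30\right) + \left(4 + 6 \cdot 25\right)\right) = 3284 \left(-300 + \left(4 + 150\right)\right) = 3284 \left(-300 + 154\right) = 3284 \left(-146\right) = -479464$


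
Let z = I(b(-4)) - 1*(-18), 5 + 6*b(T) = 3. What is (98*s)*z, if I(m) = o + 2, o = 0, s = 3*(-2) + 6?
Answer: 0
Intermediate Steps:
s = 0 (s = -6 + 6 = 0)
b(T) = -⅓ (b(T) = -⅚ + (⅙)*3 = -⅚ + ½ = -⅓)
I(m) = 2 (I(m) = 0 + 2 = 2)
z = 20 (z = 2 - 1*(-18) = 2 + 18 = 20)
(98*s)*z = (98*0)*20 = 0*20 = 0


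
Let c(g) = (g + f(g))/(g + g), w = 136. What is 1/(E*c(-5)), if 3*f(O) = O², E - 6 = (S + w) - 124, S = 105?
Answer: -1/41 ≈ -0.024390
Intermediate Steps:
E = 123 (E = 6 + ((105 + 136) - 124) = 6 + (241 - 124) = 6 + 117 = 123)
f(O) = O²/3
c(g) = (g + g²/3)/(2*g) (c(g) = (g + g²/3)/(g + g) = (g + g²/3)/((2*g)) = (g + g²/3)*(1/(2*g)) = (g + g²/3)/(2*g))
1/(E*c(-5)) = 1/(123*(½ + (⅙)*(-5))) = 1/(123*(½ - ⅚)) = 1/(123*(-⅓)) = 1/(-41) = -1/41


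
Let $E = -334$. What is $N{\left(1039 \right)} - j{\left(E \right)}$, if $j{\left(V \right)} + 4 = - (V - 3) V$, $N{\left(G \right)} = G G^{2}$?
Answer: $1121734881$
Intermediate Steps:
$N{\left(G \right)} = G^{3}$
$j{\left(V \right)} = -4 + V \left(3 - V\right)$ ($j{\left(V \right)} = -4 + - (V - 3) V = -4 + - (-3 + V) V = -4 + \left(3 - V\right) V = -4 + V \left(3 - V\right)$)
$N{\left(1039 \right)} - j{\left(E \right)} = 1039^{3} - \left(-4 - \left(-334\right)^{2} + 3 \left(-334\right)\right) = 1121622319 - \left(-4 - 111556 - 1002\right) = 1121622319 - -112562 = 1121622319 + 112562 = 1121734881$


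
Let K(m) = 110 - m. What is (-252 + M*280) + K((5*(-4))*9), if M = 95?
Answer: 26638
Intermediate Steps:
(-252 + M*280) + K((5*(-4))*9) = (-252 + 95*280) + (110 - 5*(-4)*9) = (-252 + 26600) + (110 - (-20)*9) = 26348 + (110 - 1*(-180)) = 26348 + (110 + 180) = 26348 + 290 = 26638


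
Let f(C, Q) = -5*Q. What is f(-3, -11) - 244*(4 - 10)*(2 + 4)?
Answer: 8839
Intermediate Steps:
f(-3, -11) - 244*(4 - 10)*(2 + 4) = -5*(-11) - 244*(4 - 10)*(2 + 4) = 55 - 244*(-6*6) = 55 - 244*(-36) = 55 - 61*(-144) = 55 + 8784 = 8839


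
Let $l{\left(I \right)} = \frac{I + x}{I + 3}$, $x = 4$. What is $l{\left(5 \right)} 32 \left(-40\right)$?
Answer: $-1440$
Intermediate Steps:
$l{\left(I \right)} = \frac{4 + I}{3 + I}$ ($l{\left(I \right)} = \frac{I + 4}{I + 3} = \frac{4 + I}{3 + I}$)
$l{\left(5 \right)} 32 \left(-40\right) = \frac{4 + 5}{3 + 5} \cdot 32 \left(-40\right) = \frac{1}{8} \cdot 9 \cdot 32 \left(-40\right) = \frac{9}{8} \cdot 32 \left(-40\right) = 36 \left(-40\right) = -1440$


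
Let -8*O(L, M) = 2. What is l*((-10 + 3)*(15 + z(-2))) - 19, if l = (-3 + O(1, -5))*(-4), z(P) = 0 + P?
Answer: -1202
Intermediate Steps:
O(L, M) = -1/4 (O(L, M) = -1/8*2 = -1/4)
z(P) = P
l = 13 (l = (-3 - 1/4)*(-4) = -13/4*(-4) = 13)
l*((-10 + 3)*(15 + z(-2))) - 19 = 13*((-10 + 3)*(15 - 2)) - 19 = 13*(-7*13) - 19 = 13*(-91) - 19 = -1183 - 19 = -1202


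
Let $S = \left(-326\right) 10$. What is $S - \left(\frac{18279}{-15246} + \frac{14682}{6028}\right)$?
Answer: $- \frac{378430645}{116039} \approx -3261.2$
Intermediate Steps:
$S = -3260$
$S - \left(\frac{18279}{-15246} + \frac{14682}{6028}\right) = -3260 - \left(\frac{18279}{-15246} + \frac{14682}{6028}\right) = -3260 - \left(18279 \left(- \frac{1}{15246}\right) + 14682 \cdot \frac{1}{6028}\right) = -3260 - \left(- \frac{2031}{1694} + \frac{7341}{3014}\right) = -3260 - \frac{143505}{116039} = - \frac{378430645}{116039}$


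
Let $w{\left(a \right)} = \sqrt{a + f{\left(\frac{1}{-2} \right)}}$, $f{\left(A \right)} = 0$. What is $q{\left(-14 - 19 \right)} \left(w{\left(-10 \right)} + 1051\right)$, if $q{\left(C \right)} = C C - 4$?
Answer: $1140335 + 1085 i \sqrt{10} \approx 1.1403 \cdot 10^{6} + 3431.1 i$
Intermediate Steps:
$q{\left(C \right)} = -4 + C^{2}$ ($q{\left(C \right)} = C^{2} - 4 = -4 + C^{2}$)
$w{\left(a \right)} = \sqrt{a}$ ($w{\left(a \right)} = \sqrt{a + 0} = \sqrt{a}$)
$q{\left(-14 - 19 \right)} \left(w{\left(-10 \right)} + 1051\right) = \left(-4 + \left(-14 - 19\right)^{2}\right) \left(\sqrt{-10} + 1051\right) = \left(-4 + \left(-33\right)^{2}\right) \left(i \sqrt{10} + 1051\right) = \left(-4 + 1089\right) \left(1051 + i \sqrt{10}\right) = 1085 \left(1051 + i \sqrt{10}\right) = 1140335 + 1085 i \sqrt{10}$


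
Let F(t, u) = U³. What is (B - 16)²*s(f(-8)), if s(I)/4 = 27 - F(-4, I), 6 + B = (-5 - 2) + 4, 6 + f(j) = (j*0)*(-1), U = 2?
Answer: 47500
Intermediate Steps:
F(t, u) = 8 (F(t, u) = 2³ = 8)
f(j) = -6 (f(j) = -6 + (j*0)*(-1) = -6 + 0*(-1) = -6 + 0 = -6)
B = -9 (B = -6 + ((-5 - 2) + 4) = -6 + (-7 + 4) = -6 - 3 = -9)
s(I) = 76 (s(I) = 4*(27 - 1*8) = 4*(27 - 8) = 4*19 = 76)
(B - 16)²*s(f(-8)) = (-9 - 16)²*76 = (-25)²*76 = 625*76 = 47500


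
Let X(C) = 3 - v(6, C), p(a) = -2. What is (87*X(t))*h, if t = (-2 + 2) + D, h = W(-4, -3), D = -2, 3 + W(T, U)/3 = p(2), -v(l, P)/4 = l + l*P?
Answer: 27405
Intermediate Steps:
v(l, P) = -4*l - 4*P*l (v(l, P) = -4*(l + l*P) = -4*(l + P*l) = -4*l - 4*P*l)
W(T, U) = -15 (W(T, U) = -9 + 3*(-2) = -9 - 6 = -15)
h = -15
t = -2 (t = (-2 + 2) - 2 = 0 - 2 = -2)
X(C) = 27 + 24*C (X(C) = 3 - (-4)*6*(1 + C) = 3 - (-24 - 24*C) = 3 + (24 + 24*C) = 27 + 24*C)
(87*X(t))*h = (87*(27 + 24*(-2)))*(-15) = (87*(27 - 48))*(-15) = (87*(-21))*(-15) = -1827*(-15) = 27405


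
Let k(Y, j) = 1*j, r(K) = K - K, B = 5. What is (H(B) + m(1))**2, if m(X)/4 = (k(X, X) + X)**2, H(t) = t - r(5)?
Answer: 441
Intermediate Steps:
r(K) = 0
k(Y, j) = j
H(t) = t (H(t) = t - 1*0 = t + 0 = t)
m(X) = 16*X**2 (m(X) = 4*(X + X)**2 = 4*(2*X)**2 = 4*(4*X**2) = 16*X**2)
(H(B) + m(1))**2 = (5 + 16*1**2)**2 = (5 + 16*1)**2 = (5 + 16)**2 = 21**2 = 441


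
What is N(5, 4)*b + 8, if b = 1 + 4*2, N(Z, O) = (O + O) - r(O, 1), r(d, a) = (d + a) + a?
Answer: 26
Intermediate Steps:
r(d, a) = d + 2*a (r(d, a) = (a + d) + a = d + 2*a)
N(Z, O) = -2 + O (N(Z, O) = (O + O) - (O + 2*1) = 2*O - (O + 2) = 2*O - (2 + O) = 2*O + (-2 - O) = -2 + O)
b = 9 (b = 1 + 8 = 9)
N(5, 4)*b + 8 = (-2 + 4)*9 + 8 = 2*9 + 8 = 18 + 8 = 26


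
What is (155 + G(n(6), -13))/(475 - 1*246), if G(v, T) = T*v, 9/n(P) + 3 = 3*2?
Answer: 116/229 ≈ 0.50655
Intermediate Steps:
n(P) = 3 (n(P) = 9/(-3 + 3*2) = 9/(-3 + 6) = 9/3 = 9*(1/3) = 3)
(155 + G(n(6), -13))/(475 - 1*246) = (155 - 13*3)/(475 - 1*246) = (155 - 39)/(475 - 246) = 116/229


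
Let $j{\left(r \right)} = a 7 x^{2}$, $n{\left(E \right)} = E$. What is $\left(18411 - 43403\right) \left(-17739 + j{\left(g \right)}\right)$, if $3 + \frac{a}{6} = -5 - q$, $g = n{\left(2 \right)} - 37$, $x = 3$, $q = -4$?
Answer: $481120992$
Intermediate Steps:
$g = -35$ ($g = 2 - 37 = -35$)
$a = -24$ ($a = -18 + 6 \left(-5 - -4\right) = -18 + 6 \left(-5 + 4\right) = -18 + 6 \left(-1\right) = -18 - 6 = -24$)
$j{\left(r \right)} = -1512$ ($j{\left(r \right)} = \left(-24\right) 7 \cdot 3^{2} = \left(-168\right) 9 = -1512$)
$\left(18411 - 43403\right) \left(-17739 + j{\left(g \right)}\right) = \left(18411 - 43403\right) \left(-17739 - 1512\right) = \left(-24992\right) \left(-19251\right) = 481120992$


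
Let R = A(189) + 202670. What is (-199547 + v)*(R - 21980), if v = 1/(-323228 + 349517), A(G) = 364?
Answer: -949789563960428/26289 ≈ -3.6129e+10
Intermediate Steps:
R = 203034 (R = 364 + 202670 = 203034)
v = 1/26289 ≈ 3.8039e-5
(-199547 + v)*(R - 21980) = (-199547 + 1/26289)*(203034 - 21980) = -5245891082/26289*181054 = -949789563960428/26289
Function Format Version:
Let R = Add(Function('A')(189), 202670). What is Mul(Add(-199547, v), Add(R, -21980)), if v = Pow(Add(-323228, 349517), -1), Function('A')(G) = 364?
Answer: Rational(-949789563960428, 26289) ≈ -3.6129e+10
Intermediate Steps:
R = 203034 (R = Add(364, 202670) = 203034)
v = Rational(1, 26289) (v = Pow(26289, -1) = Rational(1, 26289) ≈ 3.8039e-5)
Mul(Add(-199547, v), Add(R, -21980)) = Mul(Add(-199547, Rational(1, 26289)), Add(203034, -21980)) = Mul(Rational(-5245891082, 26289), 181054) = Rational(-949789563960428, 26289)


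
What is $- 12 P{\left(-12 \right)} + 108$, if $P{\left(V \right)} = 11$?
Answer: $-24$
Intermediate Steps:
$- 12 P{\left(-12 \right)} + 108 = \left(-12\right) 11 + 108 = -132 + 108 = -24$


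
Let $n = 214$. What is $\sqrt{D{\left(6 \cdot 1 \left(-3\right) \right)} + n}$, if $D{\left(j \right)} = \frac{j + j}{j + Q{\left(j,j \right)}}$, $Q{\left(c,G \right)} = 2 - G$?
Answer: $14$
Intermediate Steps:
$D{\left(j \right)} = j$ ($D{\left(j \right)} = \frac{j + j}{j - \left(-2 + j\right)} = \frac{2 j}{2} = 2 j \frac{1}{2} = j$)
$\sqrt{D{\left(6 \cdot 1 \left(-3\right) \right)} + n} = \sqrt{6 \cdot 1 \left(-3\right) + 214} = \sqrt{6 \left(-3\right) + 214} = \sqrt{-18 + 214} = \sqrt{196} = 14$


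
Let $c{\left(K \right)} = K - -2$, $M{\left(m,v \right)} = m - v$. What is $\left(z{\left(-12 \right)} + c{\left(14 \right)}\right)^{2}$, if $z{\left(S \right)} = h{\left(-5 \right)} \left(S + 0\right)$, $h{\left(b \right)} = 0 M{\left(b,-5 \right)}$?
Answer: $256$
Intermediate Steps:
$h{\left(b \right)} = 0$ ($h{\left(b \right)} = 0 \left(b - -5\right) = 0 \left(b + 5\right) = 0 \left(5 + b\right) = 0$)
$z{\left(S \right)} = 0$ ($z{\left(S \right)} = 0 \left(S + 0\right) = 0 S = 0$)
$c{\left(K \right)} = 2 + K$ ($c{\left(K \right)} = K + 2 = 2 + K$)
$\left(z{\left(-12 \right)} + c{\left(14 \right)}\right)^{2} = \left(0 + \left(2 + 14\right)\right)^{2} = \left(0 + 16\right)^{2} = 16^{2} = 256$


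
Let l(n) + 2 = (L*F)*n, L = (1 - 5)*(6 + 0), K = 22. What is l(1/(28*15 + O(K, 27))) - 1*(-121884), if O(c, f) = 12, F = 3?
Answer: 731291/6 ≈ 1.2188e+5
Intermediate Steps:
L = -24 (L = -4*6 = -24)
l(n) = -2 - 72*n (l(n) = -2 + (-24*3)*n = -2 - 72*n)
l(1/(28*15 + O(K, 27))) - 1*(-121884) = (-2 - 72/(28*15 + 12)) - 1*(-121884) = (-2 - 72/(420 + 12)) + 121884 = (-2 - 72/432) + 121884 = (-2 - 72*1/432) + 121884 = (-2 - ⅙) + 121884 = -13/6 + 121884 = 731291/6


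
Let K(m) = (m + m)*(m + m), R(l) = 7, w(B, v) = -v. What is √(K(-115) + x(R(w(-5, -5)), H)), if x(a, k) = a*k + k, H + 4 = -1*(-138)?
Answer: 2*√13493 ≈ 232.32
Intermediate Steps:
H = 134 (H = -4 - 1*(-138) = -4 + 138 = 134)
K(m) = 4*m² (K(m) = (2*m)*(2*m) = 4*m²)
x(a, k) = k + a*k
√(K(-115) + x(R(w(-5, -5)), H)) = √(4*(-115)² + 134*(1 + 7)) = √(4*13225 + 134*8) = √(52900 + 1072) = √53972 = 2*√13493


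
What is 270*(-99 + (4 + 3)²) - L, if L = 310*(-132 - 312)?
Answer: 124140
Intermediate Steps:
L = -137640 (L = 310*(-444) = -137640)
270*(-99 + (4 + 3)²) - L = 270*(-99 + (4 + 3)²) - 1*(-137640) = 270*(-99 + 7²) + 137640 = 270*(-99 + 49) + 137640 = 270*(-50) + 137640 = -13500 + 137640 = 124140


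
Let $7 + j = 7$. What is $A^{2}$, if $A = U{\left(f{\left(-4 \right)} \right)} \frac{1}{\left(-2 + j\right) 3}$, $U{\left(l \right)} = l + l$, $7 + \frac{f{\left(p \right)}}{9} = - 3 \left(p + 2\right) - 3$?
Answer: $144$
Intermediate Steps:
$j = 0$ ($j = -7 + 7 = 0$)
$f{\left(p \right)} = -144 - 27 p$ ($f{\left(p \right)} = -63 + 9 \left(- 3 \left(p + 2\right) - 3\right) = -63 + 9 \left(- 3 \left(2 + p\right) - 3\right) = -63 + 9 \left(\left(-6 - 3 p\right) - 3\right) = -63 + 9 \left(-9 - 3 p\right) = -63 - \left(81 + 27 p\right) = -144 - 27 p$)
$U{\left(l \right)} = 2 l$
$A = 12$ ($A = 2 \left(-144 - -108\right) \frac{1}{\left(-2 + 0\right) 3} = 2 \left(-144 + 108\right) \frac{1}{-2} \cdot \frac{1}{3} = 2 \left(-36\right) \left(\left(- \frac{1}{2}\right) \frac{1}{3}\right) = \left(-72\right) \left(- \frac{1}{6}\right) = 12$)
$A^{2} = 12^{2} = 144$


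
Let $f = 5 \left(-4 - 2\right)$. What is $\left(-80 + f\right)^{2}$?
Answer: $12100$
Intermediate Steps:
$f = -30$ ($f = 5 \left(-6\right) = -30$)
$\left(-80 + f\right)^{2} = \left(-80 - 30\right)^{2} = \left(-110\right)^{2} = 12100$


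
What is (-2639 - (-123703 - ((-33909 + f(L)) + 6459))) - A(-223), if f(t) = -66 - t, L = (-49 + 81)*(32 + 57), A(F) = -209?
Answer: 90909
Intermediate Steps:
L = 2848 (L = 32*89 = 2848)
(-2639 - (-123703 - ((-33909 + f(L)) + 6459))) - A(-223) = (-2639 - (-123703 - ((-33909 + (-66 - 1*2848)) + 6459))) - 1*(-209) = (-2639 - (-123703 - ((-33909 + (-66 - 2848)) + 6459))) + 209 = (-2639 - (-123703 - ((-33909 - 2914) + 6459))) + 209 = (-2639 - (-123703 - (-36823 + 6459))) + 209 = (-2639 - (-123703 - 1*(-30364))) + 209 = (-2639 - (-123703 + 30364)) + 209 = (-2639 - 1*(-93339)) + 209 = (-2639 + 93339) + 209 = 90700 + 209 = 90909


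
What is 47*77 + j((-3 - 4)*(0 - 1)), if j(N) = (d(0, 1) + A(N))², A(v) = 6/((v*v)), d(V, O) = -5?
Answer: 8746340/2401 ≈ 3642.8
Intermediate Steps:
A(v) = 6/v² (A(v) = 6/(v²) = 6/v²)
j(N) = (-5 + 6/N²)²
47*77 + j((-3 - 4)*(0 - 1)) = 47*77 + (-6 + 5*((-3 - 4)*(0 - 1))²)²/((-3 - 4)*(0 - 1))⁴ = 3619 + (-6 + 5*(-7*(-1))²)²/(-7*(-1))⁴ = 3619 + (-6 + 5*7²)²/7⁴ = 3619 + (-6 + 5*49)²/2401 = 3619 + (-6 + 245)²/2401 = 3619 + (1/2401)*239² = 3619 + (1/2401)*57121 = 3619 + 57121/2401 = 8746340/2401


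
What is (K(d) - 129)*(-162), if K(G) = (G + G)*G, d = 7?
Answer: 5022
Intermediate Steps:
K(G) = 2*G² (K(G) = (2*G)*G = 2*G²)
(K(d) - 129)*(-162) = (2*7² - 129)*(-162) = (2*49 - 129)*(-162) = (98 - 129)*(-162) = -31*(-162) = 5022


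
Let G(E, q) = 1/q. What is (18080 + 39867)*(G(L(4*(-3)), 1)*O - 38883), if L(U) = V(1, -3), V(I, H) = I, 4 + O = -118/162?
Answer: -182527602982/81 ≈ -2.2534e+9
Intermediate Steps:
O = -383/81 (O = -4 - 118/162 = -4 - 118*1/162 = -4 - 59/81 = -383/81 ≈ -4.7284)
L(U) = 1
(18080 + 39867)*(G(L(4*(-3)), 1)*O - 38883) = (18080 + 39867)*(-383/81/1 - 38883) = 57947*(1*(-383/81) - 38883) = 57947*(-383/81 - 38883) = 57947*(-3149906/81) = -182527602982/81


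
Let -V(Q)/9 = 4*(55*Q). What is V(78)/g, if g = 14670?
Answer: -1716/163 ≈ -10.528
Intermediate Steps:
V(Q) = -1980*Q (V(Q) = -36*55*Q = -1980*Q)
V(78)/g = -1980*78/14670 = -154440*1/14670 = -1716/163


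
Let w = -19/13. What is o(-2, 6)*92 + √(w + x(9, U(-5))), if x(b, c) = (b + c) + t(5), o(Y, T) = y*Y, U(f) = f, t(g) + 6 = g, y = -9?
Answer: 1656 + 2*√65/13 ≈ 1657.2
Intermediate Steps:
w = -19/13 (w = -19*1/13 = -19/13 ≈ -1.4615)
t(g) = -6 + g
o(Y, T) = -9*Y
x(b, c) = -1 + b + c (x(b, c) = (b + c) + (-6 + 5) = (b + c) - 1 = -1 + b + c)
o(-2, 6)*92 + √(w + x(9, U(-5))) = -9*(-2)*92 + √(-19/13 + (-1 + 9 - 5)) = 18*92 + √(-19/13 + 3) = 1656 + √(20/13) = 1656 + 2*√65/13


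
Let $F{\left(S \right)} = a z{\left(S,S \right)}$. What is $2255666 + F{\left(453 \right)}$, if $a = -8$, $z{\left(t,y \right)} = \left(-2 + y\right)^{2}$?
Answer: $628458$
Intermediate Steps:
$F{\left(S \right)} = - 8 \left(-2 + S\right)^{2}$
$2255666 + F{\left(453 \right)} = 2255666 - 8 \left(-2 + 453\right)^{2} = 2255666 - 8 \cdot 451^{2} = 2255666 - 1627208 = 628458$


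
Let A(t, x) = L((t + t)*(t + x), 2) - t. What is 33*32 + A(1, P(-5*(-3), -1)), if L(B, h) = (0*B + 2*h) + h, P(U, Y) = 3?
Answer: 1061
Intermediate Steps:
L(B, h) = 3*h (L(B, h) = (0 + 2*h) + h = 2*h + h = 3*h)
A(t, x) = 6 - t (A(t, x) = 3*2 - t = 6 - t)
33*32 + A(1, P(-5*(-3), -1)) = 33*32 + (6 - 1*1) = 1056 + (6 - 1) = 1056 + 5 = 1061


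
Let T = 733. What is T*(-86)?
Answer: -63038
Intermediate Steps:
T*(-86) = 733*(-86) = -63038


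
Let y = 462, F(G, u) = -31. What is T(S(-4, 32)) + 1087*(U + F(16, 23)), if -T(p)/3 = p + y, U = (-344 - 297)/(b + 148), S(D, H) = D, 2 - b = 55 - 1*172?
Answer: -10060724/267 ≈ -37681.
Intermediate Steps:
b = 119 (b = 2 - (55 - 1*172) = 2 - (55 - 172) = 2 - 1*(-117) = 2 + 117 = 119)
U = -641/267 (U = (-344 - 297)/(119 + 148) = -641/267 ≈ -2.4007)
T(p) = -1386 - 3*p (T(p) = -3*(p + 462) = -3*(462 + p) = -1386 - 3*p)
T(S(-4, 32)) + 1087*(U + F(16, 23)) = (-1386 - 3*(-4)) + 1087*(-641/267 - 31) = (-1386 + 12) + 1087*(-8918/267) = -1374 - 9693866/267 = -10060724/267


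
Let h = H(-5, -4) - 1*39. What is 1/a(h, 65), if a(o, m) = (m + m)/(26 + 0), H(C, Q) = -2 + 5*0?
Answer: ⅕ ≈ 0.20000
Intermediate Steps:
H(C, Q) = -2 (H(C, Q) = -2 + 0 = -2)
h = -41 (h = -2 - 1*39 = -2 - 39 = -41)
a(o, m) = m/13 (a(o, m) = (2*m)/26 = (2*m)*(1/26) = m/13)
1/a(h, 65) = 1/((1/13)*65) = 1/5 = ⅕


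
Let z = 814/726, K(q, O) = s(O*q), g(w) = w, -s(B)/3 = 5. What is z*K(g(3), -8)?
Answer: -185/11 ≈ -16.818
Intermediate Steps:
s(B) = -15 (s(B) = -3*5 = -15)
K(q, O) = -15
z = 37/33 (z = 814*(1/726) = 37/33 ≈ 1.1212)
z*K(g(3), -8) = (37/33)*(-15) = -185/11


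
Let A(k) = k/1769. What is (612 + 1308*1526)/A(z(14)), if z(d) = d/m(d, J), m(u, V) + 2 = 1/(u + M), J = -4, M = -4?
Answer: -3355419741/7 ≈ -4.7935e+8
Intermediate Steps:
m(u, V) = -2 + 1/(-4 + u) (m(u, V) = -2 + 1/(u - 4) = -2 + 1/(-4 + u))
z(d) = d*(-4 + d)/(9 - 2*d) (z(d) = d/(((9 - 2*d)/(-4 + d))) = d*((-4 + d)/(9 - 2*d)) = d*(-4 + d)/(9 - 2*d))
A(k) = k/1769 (A(k) = k*(1/1769) = k/1769)
(612 + 1308*1526)/A(z(14)) = (612 + 1308*1526)/(((14*(4 - 1*14)/(-9 + 2*14))/1769)) = (612 + 1996008)/(((14*(4 - 14)/(-9 + 28))/1769)) = 1996620/(((14*(-10)/19)/1769)) = 1996620/(((14*(1/19)*(-10))/1769)) = 1996620/(((1/1769)*(-140/19))) = 1996620/(-140/33611) = 1996620*(-33611/140) = -3355419741/7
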